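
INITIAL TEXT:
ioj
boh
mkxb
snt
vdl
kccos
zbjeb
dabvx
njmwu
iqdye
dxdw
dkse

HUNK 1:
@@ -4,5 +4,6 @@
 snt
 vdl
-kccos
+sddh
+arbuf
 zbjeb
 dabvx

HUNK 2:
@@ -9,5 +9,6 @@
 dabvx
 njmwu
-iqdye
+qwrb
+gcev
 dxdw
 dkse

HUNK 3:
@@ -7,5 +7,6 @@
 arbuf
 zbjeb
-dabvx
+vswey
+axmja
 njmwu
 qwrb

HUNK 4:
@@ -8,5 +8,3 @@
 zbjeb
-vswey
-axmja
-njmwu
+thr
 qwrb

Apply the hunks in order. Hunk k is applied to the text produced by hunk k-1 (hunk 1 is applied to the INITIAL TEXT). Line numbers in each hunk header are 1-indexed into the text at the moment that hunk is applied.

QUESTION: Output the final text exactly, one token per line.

Answer: ioj
boh
mkxb
snt
vdl
sddh
arbuf
zbjeb
thr
qwrb
gcev
dxdw
dkse

Derivation:
Hunk 1: at line 4 remove [kccos] add [sddh,arbuf] -> 13 lines: ioj boh mkxb snt vdl sddh arbuf zbjeb dabvx njmwu iqdye dxdw dkse
Hunk 2: at line 9 remove [iqdye] add [qwrb,gcev] -> 14 lines: ioj boh mkxb snt vdl sddh arbuf zbjeb dabvx njmwu qwrb gcev dxdw dkse
Hunk 3: at line 7 remove [dabvx] add [vswey,axmja] -> 15 lines: ioj boh mkxb snt vdl sddh arbuf zbjeb vswey axmja njmwu qwrb gcev dxdw dkse
Hunk 4: at line 8 remove [vswey,axmja,njmwu] add [thr] -> 13 lines: ioj boh mkxb snt vdl sddh arbuf zbjeb thr qwrb gcev dxdw dkse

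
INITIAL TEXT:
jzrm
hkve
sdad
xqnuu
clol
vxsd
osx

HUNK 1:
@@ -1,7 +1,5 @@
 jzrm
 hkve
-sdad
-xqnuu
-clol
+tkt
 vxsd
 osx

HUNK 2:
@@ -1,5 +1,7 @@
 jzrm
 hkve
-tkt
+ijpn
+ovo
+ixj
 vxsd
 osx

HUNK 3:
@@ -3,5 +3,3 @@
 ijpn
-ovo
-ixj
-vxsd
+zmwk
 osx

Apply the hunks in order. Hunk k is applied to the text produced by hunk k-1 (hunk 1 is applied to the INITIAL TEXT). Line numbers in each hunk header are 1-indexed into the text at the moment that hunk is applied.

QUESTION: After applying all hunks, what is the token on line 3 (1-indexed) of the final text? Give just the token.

Answer: ijpn

Derivation:
Hunk 1: at line 1 remove [sdad,xqnuu,clol] add [tkt] -> 5 lines: jzrm hkve tkt vxsd osx
Hunk 2: at line 1 remove [tkt] add [ijpn,ovo,ixj] -> 7 lines: jzrm hkve ijpn ovo ixj vxsd osx
Hunk 3: at line 3 remove [ovo,ixj,vxsd] add [zmwk] -> 5 lines: jzrm hkve ijpn zmwk osx
Final line 3: ijpn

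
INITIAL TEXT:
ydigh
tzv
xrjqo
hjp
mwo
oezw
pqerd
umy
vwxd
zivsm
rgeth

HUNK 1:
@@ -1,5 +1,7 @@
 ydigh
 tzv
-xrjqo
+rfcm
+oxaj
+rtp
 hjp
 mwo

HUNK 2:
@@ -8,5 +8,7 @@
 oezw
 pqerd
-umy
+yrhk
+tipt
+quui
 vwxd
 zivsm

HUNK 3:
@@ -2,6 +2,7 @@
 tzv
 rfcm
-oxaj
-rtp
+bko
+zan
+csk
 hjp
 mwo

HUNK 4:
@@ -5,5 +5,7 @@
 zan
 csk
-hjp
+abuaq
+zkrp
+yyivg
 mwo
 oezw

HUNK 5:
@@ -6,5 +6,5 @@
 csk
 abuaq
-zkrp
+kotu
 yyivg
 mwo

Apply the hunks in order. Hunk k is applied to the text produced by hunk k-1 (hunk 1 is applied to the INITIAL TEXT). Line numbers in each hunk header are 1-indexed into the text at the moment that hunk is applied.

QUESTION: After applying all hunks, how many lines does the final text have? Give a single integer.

Answer: 18

Derivation:
Hunk 1: at line 1 remove [xrjqo] add [rfcm,oxaj,rtp] -> 13 lines: ydigh tzv rfcm oxaj rtp hjp mwo oezw pqerd umy vwxd zivsm rgeth
Hunk 2: at line 8 remove [umy] add [yrhk,tipt,quui] -> 15 lines: ydigh tzv rfcm oxaj rtp hjp mwo oezw pqerd yrhk tipt quui vwxd zivsm rgeth
Hunk 3: at line 2 remove [oxaj,rtp] add [bko,zan,csk] -> 16 lines: ydigh tzv rfcm bko zan csk hjp mwo oezw pqerd yrhk tipt quui vwxd zivsm rgeth
Hunk 4: at line 5 remove [hjp] add [abuaq,zkrp,yyivg] -> 18 lines: ydigh tzv rfcm bko zan csk abuaq zkrp yyivg mwo oezw pqerd yrhk tipt quui vwxd zivsm rgeth
Hunk 5: at line 6 remove [zkrp] add [kotu] -> 18 lines: ydigh tzv rfcm bko zan csk abuaq kotu yyivg mwo oezw pqerd yrhk tipt quui vwxd zivsm rgeth
Final line count: 18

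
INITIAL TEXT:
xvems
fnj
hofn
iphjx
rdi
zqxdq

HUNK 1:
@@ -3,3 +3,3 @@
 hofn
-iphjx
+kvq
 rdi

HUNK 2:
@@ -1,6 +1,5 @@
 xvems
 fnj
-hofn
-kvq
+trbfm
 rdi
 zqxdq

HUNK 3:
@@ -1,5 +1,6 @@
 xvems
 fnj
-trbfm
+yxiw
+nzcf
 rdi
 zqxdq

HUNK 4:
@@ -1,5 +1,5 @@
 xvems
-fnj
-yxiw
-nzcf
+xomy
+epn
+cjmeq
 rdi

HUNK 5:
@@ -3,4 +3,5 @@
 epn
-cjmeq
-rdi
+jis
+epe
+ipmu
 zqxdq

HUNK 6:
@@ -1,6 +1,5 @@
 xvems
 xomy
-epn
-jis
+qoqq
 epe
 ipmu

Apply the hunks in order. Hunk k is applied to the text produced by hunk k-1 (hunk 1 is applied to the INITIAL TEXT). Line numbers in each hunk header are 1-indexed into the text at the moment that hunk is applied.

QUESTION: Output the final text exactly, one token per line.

Hunk 1: at line 3 remove [iphjx] add [kvq] -> 6 lines: xvems fnj hofn kvq rdi zqxdq
Hunk 2: at line 1 remove [hofn,kvq] add [trbfm] -> 5 lines: xvems fnj trbfm rdi zqxdq
Hunk 3: at line 1 remove [trbfm] add [yxiw,nzcf] -> 6 lines: xvems fnj yxiw nzcf rdi zqxdq
Hunk 4: at line 1 remove [fnj,yxiw,nzcf] add [xomy,epn,cjmeq] -> 6 lines: xvems xomy epn cjmeq rdi zqxdq
Hunk 5: at line 3 remove [cjmeq,rdi] add [jis,epe,ipmu] -> 7 lines: xvems xomy epn jis epe ipmu zqxdq
Hunk 6: at line 1 remove [epn,jis] add [qoqq] -> 6 lines: xvems xomy qoqq epe ipmu zqxdq

Answer: xvems
xomy
qoqq
epe
ipmu
zqxdq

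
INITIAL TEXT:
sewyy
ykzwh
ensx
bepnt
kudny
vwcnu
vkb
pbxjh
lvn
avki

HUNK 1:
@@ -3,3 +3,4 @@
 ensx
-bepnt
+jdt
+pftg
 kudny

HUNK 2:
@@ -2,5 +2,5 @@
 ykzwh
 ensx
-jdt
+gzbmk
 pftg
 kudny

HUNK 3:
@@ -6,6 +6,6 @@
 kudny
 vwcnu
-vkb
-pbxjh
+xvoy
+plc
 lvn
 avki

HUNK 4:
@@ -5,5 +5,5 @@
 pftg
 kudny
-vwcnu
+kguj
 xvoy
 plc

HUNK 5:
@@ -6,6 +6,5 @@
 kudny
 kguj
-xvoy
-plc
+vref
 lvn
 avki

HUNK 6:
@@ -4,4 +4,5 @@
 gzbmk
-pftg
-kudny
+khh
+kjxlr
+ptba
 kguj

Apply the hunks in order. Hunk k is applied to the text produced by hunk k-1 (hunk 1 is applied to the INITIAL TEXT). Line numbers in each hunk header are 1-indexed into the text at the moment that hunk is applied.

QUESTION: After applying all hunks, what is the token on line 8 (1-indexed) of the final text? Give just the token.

Hunk 1: at line 3 remove [bepnt] add [jdt,pftg] -> 11 lines: sewyy ykzwh ensx jdt pftg kudny vwcnu vkb pbxjh lvn avki
Hunk 2: at line 2 remove [jdt] add [gzbmk] -> 11 lines: sewyy ykzwh ensx gzbmk pftg kudny vwcnu vkb pbxjh lvn avki
Hunk 3: at line 6 remove [vkb,pbxjh] add [xvoy,plc] -> 11 lines: sewyy ykzwh ensx gzbmk pftg kudny vwcnu xvoy plc lvn avki
Hunk 4: at line 5 remove [vwcnu] add [kguj] -> 11 lines: sewyy ykzwh ensx gzbmk pftg kudny kguj xvoy plc lvn avki
Hunk 5: at line 6 remove [xvoy,plc] add [vref] -> 10 lines: sewyy ykzwh ensx gzbmk pftg kudny kguj vref lvn avki
Hunk 6: at line 4 remove [pftg,kudny] add [khh,kjxlr,ptba] -> 11 lines: sewyy ykzwh ensx gzbmk khh kjxlr ptba kguj vref lvn avki
Final line 8: kguj

Answer: kguj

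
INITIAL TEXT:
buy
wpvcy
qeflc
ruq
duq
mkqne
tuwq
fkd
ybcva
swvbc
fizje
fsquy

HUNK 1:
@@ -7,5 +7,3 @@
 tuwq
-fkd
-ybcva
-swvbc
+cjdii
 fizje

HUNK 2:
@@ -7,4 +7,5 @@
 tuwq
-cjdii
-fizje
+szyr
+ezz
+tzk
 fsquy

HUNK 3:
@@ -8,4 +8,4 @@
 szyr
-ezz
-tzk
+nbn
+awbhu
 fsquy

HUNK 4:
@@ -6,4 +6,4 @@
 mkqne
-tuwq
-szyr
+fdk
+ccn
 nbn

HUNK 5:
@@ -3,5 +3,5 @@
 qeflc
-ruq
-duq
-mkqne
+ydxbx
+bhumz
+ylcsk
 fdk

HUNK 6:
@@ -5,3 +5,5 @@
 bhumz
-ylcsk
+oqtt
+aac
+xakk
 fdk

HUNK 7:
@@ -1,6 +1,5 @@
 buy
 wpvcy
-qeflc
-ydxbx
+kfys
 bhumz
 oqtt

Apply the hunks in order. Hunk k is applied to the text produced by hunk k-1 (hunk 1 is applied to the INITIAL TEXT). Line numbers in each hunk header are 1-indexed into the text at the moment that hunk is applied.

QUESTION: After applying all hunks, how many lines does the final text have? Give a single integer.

Hunk 1: at line 7 remove [fkd,ybcva,swvbc] add [cjdii] -> 10 lines: buy wpvcy qeflc ruq duq mkqne tuwq cjdii fizje fsquy
Hunk 2: at line 7 remove [cjdii,fizje] add [szyr,ezz,tzk] -> 11 lines: buy wpvcy qeflc ruq duq mkqne tuwq szyr ezz tzk fsquy
Hunk 3: at line 8 remove [ezz,tzk] add [nbn,awbhu] -> 11 lines: buy wpvcy qeflc ruq duq mkqne tuwq szyr nbn awbhu fsquy
Hunk 4: at line 6 remove [tuwq,szyr] add [fdk,ccn] -> 11 lines: buy wpvcy qeflc ruq duq mkqne fdk ccn nbn awbhu fsquy
Hunk 5: at line 3 remove [ruq,duq,mkqne] add [ydxbx,bhumz,ylcsk] -> 11 lines: buy wpvcy qeflc ydxbx bhumz ylcsk fdk ccn nbn awbhu fsquy
Hunk 6: at line 5 remove [ylcsk] add [oqtt,aac,xakk] -> 13 lines: buy wpvcy qeflc ydxbx bhumz oqtt aac xakk fdk ccn nbn awbhu fsquy
Hunk 7: at line 1 remove [qeflc,ydxbx] add [kfys] -> 12 lines: buy wpvcy kfys bhumz oqtt aac xakk fdk ccn nbn awbhu fsquy
Final line count: 12

Answer: 12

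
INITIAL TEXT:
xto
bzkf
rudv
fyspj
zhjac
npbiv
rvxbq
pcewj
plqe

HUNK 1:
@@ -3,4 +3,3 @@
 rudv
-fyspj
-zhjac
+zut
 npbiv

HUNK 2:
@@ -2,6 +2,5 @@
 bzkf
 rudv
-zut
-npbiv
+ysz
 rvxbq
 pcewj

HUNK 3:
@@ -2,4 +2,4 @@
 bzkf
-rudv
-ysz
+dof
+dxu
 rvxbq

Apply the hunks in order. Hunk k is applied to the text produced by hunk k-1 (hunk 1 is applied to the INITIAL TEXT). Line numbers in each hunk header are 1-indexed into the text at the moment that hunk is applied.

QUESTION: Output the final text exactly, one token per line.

Hunk 1: at line 3 remove [fyspj,zhjac] add [zut] -> 8 lines: xto bzkf rudv zut npbiv rvxbq pcewj plqe
Hunk 2: at line 2 remove [zut,npbiv] add [ysz] -> 7 lines: xto bzkf rudv ysz rvxbq pcewj plqe
Hunk 3: at line 2 remove [rudv,ysz] add [dof,dxu] -> 7 lines: xto bzkf dof dxu rvxbq pcewj plqe

Answer: xto
bzkf
dof
dxu
rvxbq
pcewj
plqe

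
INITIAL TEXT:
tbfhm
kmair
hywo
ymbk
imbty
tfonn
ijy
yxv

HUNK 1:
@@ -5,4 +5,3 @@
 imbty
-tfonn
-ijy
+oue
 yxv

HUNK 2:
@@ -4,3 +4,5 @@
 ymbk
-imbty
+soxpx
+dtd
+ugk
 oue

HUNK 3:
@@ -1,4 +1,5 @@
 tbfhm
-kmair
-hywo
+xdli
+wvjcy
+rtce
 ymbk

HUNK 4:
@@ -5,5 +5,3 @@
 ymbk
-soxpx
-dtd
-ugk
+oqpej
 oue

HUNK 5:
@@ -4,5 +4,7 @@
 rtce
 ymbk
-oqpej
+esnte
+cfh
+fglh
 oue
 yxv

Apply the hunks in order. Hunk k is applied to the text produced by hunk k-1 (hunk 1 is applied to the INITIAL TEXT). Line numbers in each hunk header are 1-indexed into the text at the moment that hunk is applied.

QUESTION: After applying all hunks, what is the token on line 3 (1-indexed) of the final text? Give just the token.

Hunk 1: at line 5 remove [tfonn,ijy] add [oue] -> 7 lines: tbfhm kmair hywo ymbk imbty oue yxv
Hunk 2: at line 4 remove [imbty] add [soxpx,dtd,ugk] -> 9 lines: tbfhm kmair hywo ymbk soxpx dtd ugk oue yxv
Hunk 3: at line 1 remove [kmair,hywo] add [xdli,wvjcy,rtce] -> 10 lines: tbfhm xdli wvjcy rtce ymbk soxpx dtd ugk oue yxv
Hunk 4: at line 5 remove [soxpx,dtd,ugk] add [oqpej] -> 8 lines: tbfhm xdli wvjcy rtce ymbk oqpej oue yxv
Hunk 5: at line 4 remove [oqpej] add [esnte,cfh,fglh] -> 10 lines: tbfhm xdli wvjcy rtce ymbk esnte cfh fglh oue yxv
Final line 3: wvjcy

Answer: wvjcy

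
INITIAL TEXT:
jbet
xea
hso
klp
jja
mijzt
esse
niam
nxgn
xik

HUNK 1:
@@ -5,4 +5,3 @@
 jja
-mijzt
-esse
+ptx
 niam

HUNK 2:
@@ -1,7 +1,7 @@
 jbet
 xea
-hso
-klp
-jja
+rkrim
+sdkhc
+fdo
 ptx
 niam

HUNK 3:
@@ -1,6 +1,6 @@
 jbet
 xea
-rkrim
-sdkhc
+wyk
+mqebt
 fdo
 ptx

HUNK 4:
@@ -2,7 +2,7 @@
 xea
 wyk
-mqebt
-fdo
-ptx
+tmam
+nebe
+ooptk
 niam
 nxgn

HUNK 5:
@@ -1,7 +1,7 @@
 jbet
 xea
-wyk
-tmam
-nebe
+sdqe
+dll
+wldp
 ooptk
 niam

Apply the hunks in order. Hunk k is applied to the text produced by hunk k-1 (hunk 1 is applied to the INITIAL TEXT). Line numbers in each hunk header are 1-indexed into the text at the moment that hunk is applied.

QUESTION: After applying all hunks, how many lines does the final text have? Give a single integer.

Hunk 1: at line 5 remove [mijzt,esse] add [ptx] -> 9 lines: jbet xea hso klp jja ptx niam nxgn xik
Hunk 2: at line 1 remove [hso,klp,jja] add [rkrim,sdkhc,fdo] -> 9 lines: jbet xea rkrim sdkhc fdo ptx niam nxgn xik
Hunk 3: at line 1 remove [rkrim,sdkhc] add [wyk,mqebt] -> 9 lines: jbet xea wyk mqebt fdo ptx niam nxgn xik
Hunk 4: at line 2 remove [mqebt,fdo,ptx] add [tmam,nebe,ooptk] -> 9 lines: jbet xea wyk tmam nebe ooptk niam nxgn xik
Hunk 5: at line 1 remove [wyk,tmam,nebe] add [sdqe,dll,wldp] -> 9 lines: jbet xea sdqe dll wldp ooptk niam nxgn xik
Final line count: 9

Answer: 9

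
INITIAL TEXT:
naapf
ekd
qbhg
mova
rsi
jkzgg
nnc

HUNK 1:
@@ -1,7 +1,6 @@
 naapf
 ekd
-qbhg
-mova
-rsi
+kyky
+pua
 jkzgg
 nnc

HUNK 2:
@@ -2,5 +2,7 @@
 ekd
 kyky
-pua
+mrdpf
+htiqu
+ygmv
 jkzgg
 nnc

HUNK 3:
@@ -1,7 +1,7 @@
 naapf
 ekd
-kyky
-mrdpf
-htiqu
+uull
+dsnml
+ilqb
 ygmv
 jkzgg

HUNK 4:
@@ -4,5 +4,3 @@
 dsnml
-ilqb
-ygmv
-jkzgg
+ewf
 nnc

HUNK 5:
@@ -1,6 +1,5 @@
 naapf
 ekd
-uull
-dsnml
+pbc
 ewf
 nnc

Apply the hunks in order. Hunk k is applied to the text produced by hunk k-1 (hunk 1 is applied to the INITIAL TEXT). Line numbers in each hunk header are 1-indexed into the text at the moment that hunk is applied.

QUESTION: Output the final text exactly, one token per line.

Answer: naapf
ekd
pbc
ewf
nnc

Derivation:
Hunk 1: at line 1 remove [qbhg,mova,rsi] add [kyky,pua] -> 6 lines: naapf ekd kyky pua jkzgg nnc
Hunk 2: at line 2 remove [pua] add [mrdpf,htiqu,ygmv] -> 8 lines: naapf ekd kyky mrdpf htiqu ygmv jkzgg nnc
Hunk 3: at line 1 remove [kyky,mrdpf,htiqu] add [uull,dsnml,ilqb] -> 8 lines: naapf ekd uull dsnml ilqb ygmv jkzgg nnc
Hunk 4: at line 4 remove [ilqb,ygmv,jkzgg] add [ewf] -> 6 lines: naapf ekd uull dsnml ewf nnc
Hunk 5: at line 1 remove [uull,dsnml] add [pbc] -> 5 lines: naapf ekd pbc ewf nnc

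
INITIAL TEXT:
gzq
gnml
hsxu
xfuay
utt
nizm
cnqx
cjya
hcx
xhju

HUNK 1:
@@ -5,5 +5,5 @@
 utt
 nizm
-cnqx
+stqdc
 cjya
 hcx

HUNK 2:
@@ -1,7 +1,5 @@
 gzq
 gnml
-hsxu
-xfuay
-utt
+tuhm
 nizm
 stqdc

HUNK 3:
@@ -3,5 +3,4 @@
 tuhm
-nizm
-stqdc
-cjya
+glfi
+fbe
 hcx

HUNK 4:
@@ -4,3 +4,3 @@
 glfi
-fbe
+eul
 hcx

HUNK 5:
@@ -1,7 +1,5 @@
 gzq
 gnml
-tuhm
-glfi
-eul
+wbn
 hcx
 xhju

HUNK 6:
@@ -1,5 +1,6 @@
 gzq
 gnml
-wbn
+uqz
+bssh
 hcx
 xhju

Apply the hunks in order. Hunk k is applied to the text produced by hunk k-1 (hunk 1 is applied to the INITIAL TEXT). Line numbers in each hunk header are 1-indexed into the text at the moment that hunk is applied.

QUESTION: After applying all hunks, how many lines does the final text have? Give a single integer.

Hunk 1: at line 5 remove [cnqx] add [stqdc] -> 10 lines: gzq gnml hsxu xfuay utt nizm stqdc cjya hcx xhju
Hunk 2: at line 1 remove [hsxu,xfuay,utt] add [tuhm] -> 8 lines: gzq gnml tuhm nizm stqdc cjya hcx xhju
Hunk 3: at line 3 remove [nizm,stqdc,cjya] add [glfi,fbe] -> 7 lines: gzq gnml tuhm glfi fbe hcx xhju
Hunk 4: at line 4 remove [fbe] add [eul] -> 7 lines: gzq gnml tuhm glfi eul hcx xhju
Hunk 5: at line 1 remove [tuhm,glfi,eul] add [wbn] -> 5 lines: gzq gnml wbn hcx xhju
Hunk 6: at line 1 remove [wbn] add [uqz,bssh] -> 6 lines: gzq gnml uqz bssh hcx xhju
Final line count: 6

Answer: 6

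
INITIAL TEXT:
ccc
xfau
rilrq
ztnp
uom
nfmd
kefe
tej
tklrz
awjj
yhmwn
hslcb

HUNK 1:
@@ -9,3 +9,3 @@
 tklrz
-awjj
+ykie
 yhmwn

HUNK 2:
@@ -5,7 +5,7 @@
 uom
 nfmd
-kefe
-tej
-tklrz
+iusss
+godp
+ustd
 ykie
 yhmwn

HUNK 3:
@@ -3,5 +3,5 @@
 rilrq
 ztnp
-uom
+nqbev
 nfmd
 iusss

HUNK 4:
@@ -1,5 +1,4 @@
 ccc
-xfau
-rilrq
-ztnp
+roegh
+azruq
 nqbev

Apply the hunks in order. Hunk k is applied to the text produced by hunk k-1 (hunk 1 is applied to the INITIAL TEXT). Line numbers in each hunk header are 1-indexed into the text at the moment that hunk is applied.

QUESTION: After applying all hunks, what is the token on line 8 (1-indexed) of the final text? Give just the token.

Hunk 1: at line 9 remove [awjj] add [ykie] -> 12 lines: ccc xfau rilrq ztnp uom nfmd kefe tej tklrz ykie yhmwn hslcb
Hunk 2: at line 5 remove [kefe,tej,tklrz] add [iusss,godp,ustd] -> 12 lines: ccc xfau rilrq ztnp uom nfmd iusss godp ustd ykie yhmwn hslcb
Hunk 3: at line 3 remove [uom] add [nqbev] -> 12 lines: ccc xfau rilrq ztnp nqbev nfmd iusss godp ustd ykie yhmwn hslcb
Hunk 4: at line 1 remove [xfau,rilrq,ztnp] add [roegh,azruq] -> 11 lines: ccc roegh azruq nqbev nfmd iusss godp ustd ykie yhmwn hslcb
Final line 8: ustd

Answer: ustd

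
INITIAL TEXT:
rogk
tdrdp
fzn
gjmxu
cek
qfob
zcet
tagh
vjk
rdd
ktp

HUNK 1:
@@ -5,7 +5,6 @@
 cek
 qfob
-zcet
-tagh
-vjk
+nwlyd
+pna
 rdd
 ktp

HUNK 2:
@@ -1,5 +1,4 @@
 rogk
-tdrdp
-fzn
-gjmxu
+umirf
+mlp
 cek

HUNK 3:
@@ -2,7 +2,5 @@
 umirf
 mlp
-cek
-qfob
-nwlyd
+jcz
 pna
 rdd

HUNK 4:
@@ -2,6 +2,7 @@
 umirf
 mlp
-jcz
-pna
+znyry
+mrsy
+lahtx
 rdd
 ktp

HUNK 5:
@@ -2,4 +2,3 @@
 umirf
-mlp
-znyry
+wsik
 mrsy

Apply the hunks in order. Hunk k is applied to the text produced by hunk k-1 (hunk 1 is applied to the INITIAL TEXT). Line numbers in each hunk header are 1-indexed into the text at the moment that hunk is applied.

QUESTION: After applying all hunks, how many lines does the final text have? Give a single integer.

Hunk 1: at line 5 remove [zcet,tagh,vjk] add [nwlyd,pna] -> 10 lines: rogk tdrdp fzn gjmxu cek qfob nwlyd pna rdd ktp
Hunk 2: at line 1 remove [tdrdp,fzn,gjmxu] add [umirf,mlp] -> 9 lines: rogk umirf mlp cek qfob nwlyd pna rdd ktp
Hunk 3: at line 2 remove [cek,qfob,nwlyd] add [jcz] -> 7 lines: rogk umirf mlp jcz pna rdd ktp
Hunk 4: at line 2 remove [jcz,pna] add [znyry,mrsy,lahtx] -> 8 lines: rogk umirf mlp znyry mrsy lahtx rdd ktp
Hunk 5: at line 2 remove [mlp,znyry] add [wsik] -> 7 lines: rogk umirf wsik mrsy lahtx rdd ktp
Final line count: 7

Answer: 7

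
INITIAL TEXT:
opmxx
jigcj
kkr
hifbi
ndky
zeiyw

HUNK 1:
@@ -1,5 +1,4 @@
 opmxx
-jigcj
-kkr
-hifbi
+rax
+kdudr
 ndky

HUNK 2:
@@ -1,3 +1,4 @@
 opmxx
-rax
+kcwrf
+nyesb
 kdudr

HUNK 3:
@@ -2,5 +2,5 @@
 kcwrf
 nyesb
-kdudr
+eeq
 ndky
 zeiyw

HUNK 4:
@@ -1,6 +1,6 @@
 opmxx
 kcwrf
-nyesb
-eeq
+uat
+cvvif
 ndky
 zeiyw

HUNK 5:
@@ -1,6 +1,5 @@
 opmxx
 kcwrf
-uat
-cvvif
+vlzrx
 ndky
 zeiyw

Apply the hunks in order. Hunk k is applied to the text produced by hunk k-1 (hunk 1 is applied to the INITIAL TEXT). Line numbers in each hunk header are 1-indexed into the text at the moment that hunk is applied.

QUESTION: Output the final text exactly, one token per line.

Hunk 1: at line 1 remove [jigcj,kkr,hifbi] add [rax,kdudr] -> 5 lines: opmxx rax kdudr ndky zeiyw
Hunk 2: at line 1 remove [rax] add [kcwrf,nyesb] -> 6 lines: opmxx kcwrf nyesb kdudr ndky zeiyw
Hunk 3: at line 2 remove [kdudr] add [eeq] -> 6 lines: opmxx kcwrf nyesb eeq ndky zeiyw
Hunk 4: at line 1 remove [nyesb,eeq] add [uat,cvvif] -> 6 lines: opmxx kcwrf uat cvvif ndky zeiyw
Hunk 5: at line 1 remove [uat,cvvif] add [vlzrx] -> 5 lines: opmxx kcwrf vlzrx ndky zeiyw

Answer: opmxx
kcwrf
vlzrx
ndky
zeiyw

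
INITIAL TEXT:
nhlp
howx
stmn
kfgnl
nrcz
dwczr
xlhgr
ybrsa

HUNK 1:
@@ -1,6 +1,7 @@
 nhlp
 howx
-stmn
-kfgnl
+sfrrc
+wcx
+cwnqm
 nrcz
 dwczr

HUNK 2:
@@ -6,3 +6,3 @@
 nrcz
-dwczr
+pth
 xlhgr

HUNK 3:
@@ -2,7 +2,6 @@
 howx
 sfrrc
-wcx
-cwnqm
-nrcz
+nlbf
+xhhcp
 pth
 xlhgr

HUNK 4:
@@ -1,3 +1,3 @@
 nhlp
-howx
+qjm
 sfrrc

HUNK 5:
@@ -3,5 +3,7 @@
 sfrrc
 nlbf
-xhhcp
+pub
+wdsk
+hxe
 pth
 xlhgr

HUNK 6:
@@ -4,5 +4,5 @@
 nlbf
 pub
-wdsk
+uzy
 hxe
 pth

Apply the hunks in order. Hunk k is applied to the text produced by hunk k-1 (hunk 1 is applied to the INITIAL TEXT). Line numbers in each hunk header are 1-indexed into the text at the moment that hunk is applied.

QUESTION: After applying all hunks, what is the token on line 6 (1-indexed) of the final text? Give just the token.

Hunk 1: at line 1 remove [stmn,kfgnl] add [sfrrc,wcx,cwnqm] -> 9 lines: nhlp howx sfrrc wcx cwnqm nrcz dwczr xlhgr ybrsa
Hunk 2: at line 6 remove [dwczr] add [pth] -> 9 lines: nhlp howx sfrrc wcx cwnqm nrcz pth xlhgr ybrsa
Hunk 3: at line 2 remove [wcx,cwnqm,nrcz] add [nlbf,xhhcp] -> 8 lines: nhlp howx sfrrc nlbf xhhcp pth xlhgr ybrsa
Hunk 4: at line 1 remove [howx] add [qjm] -> 8 lines: nhlp qjm sfrrc nlbf xhhcp pth xlhgr ybrsa
Hunk 5: at line 3 remove [xhhcp] add [pub,wdsk,hxe] -> 10 lines: nhlp qjm sfrrc nlbf pub wdsk hxe pth xlhgr ybrsa
Hunk 6: at line 4 remove [wdsk] add [uzy] -> 10 lines: nhlp qjm sfrrc nlbf pub uzy hxe pth xlhgr ybrsa
Final line 6: uzy

Answer: uzy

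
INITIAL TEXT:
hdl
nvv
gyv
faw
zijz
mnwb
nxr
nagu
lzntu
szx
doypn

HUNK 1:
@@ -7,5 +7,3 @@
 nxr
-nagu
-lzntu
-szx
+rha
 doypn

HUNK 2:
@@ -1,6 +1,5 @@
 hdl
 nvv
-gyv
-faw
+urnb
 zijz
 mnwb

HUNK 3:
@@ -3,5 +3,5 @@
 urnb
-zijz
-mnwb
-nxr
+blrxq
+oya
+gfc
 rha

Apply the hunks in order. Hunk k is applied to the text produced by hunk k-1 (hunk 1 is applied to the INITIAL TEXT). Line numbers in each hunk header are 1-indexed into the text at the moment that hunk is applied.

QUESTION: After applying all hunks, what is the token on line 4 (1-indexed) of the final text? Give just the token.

Answer: blrxq

Derivation:
Hunk 1: at line 7 remove [nagu,lzntu,szx] add [rha] -> 9 lines: hdl nvv gyv faw zijz mnwb nxr rha doypn
Hunk 2: at line 1 remove [gyv,faw] add [urnb] -> 8 lines: hdl nvv urnb zijz mnwb nxr rha doypn
Hunk 3: at line 3 remove [zijz,mnwb,nxr] add [blrxq,oya,gfc] -> 8 lines: hdl nvv urnb blrxq oya gfc rha doypn
Final line 4: blrxq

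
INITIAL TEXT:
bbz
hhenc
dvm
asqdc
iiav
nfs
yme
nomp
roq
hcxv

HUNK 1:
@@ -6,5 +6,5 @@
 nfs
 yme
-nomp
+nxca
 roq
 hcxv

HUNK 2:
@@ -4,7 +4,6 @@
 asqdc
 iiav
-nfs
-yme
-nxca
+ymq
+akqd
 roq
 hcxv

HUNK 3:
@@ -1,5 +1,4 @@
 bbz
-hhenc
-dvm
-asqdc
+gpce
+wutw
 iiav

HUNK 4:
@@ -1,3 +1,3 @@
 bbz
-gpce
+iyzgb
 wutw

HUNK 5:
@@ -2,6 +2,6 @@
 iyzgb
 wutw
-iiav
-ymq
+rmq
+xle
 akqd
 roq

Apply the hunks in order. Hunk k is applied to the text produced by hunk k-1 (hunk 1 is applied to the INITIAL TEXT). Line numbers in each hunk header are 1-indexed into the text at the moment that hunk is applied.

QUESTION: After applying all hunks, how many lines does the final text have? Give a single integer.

Hunk 1: at line 6 remove [nomp] add [nxca] -> 10 lines: bbz hhenc dvm asqdc iiav nfs yme nxca roq hcxv
Hunk 2: at line 4 remove [nfs,yme,nxca] add [ymq,akqd] -> 9 lines: bbz hhenc dvm asqdc iiav ymq akqd roq hcxv
Hunk 3: at line 1 remove [hhenc,dvm,asqdc] add [gpce,wutw] -> 8 lines: bbz gpce wutw iiav ymq akqd roq hcxv
Hunk 4: at line 1 remove [gpce] add [iyzgb] -> 8 lines: bbz iyzgb wutw iiav ymq akqd roq hcxv
Hunk 5: at line 2 remove [iiav,ymq] add [rmq,xle] -> 8 lines: bbz iyzgb wutw rmq xle akqd roq hcxv
Final line count: 8

Answer: 8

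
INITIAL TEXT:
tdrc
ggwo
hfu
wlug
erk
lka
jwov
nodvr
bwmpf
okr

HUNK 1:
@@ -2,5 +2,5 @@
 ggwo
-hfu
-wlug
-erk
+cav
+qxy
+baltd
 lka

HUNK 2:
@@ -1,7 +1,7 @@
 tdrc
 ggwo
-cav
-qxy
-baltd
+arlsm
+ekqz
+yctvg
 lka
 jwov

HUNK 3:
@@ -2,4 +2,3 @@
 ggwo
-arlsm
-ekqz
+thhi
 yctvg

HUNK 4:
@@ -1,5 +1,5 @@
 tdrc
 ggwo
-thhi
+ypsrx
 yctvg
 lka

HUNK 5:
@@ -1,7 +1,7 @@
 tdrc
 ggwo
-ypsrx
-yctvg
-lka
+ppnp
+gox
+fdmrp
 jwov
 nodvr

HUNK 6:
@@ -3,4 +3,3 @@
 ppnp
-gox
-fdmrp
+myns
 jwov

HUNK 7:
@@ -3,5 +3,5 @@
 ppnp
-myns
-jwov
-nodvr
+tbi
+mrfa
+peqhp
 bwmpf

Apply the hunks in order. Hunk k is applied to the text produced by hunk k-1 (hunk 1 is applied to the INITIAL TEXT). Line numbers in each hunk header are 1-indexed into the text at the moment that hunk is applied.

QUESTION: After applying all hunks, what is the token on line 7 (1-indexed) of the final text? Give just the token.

Hunk 1: at line 2 remove [hfu,wlug,erk] add [cav,qxy,baltd] -> 10 lines: tdrc ggwo cav qxy baltd lka jwov nodvr bwmpf okr
Hunk 2: at line 1 remove [cav,qxy,baltd] add [arlsm,ekqz,yctvg] -> 10 lines: tdrc ggwo arlsm ekqz yctvg lka jwov nodvr bwmpf okr
Hunk 3: at line 2 remove [arlsm,ekqz] add [thhi] -> 9 lines: tdrc ggwo thhi yctvg lka jwov nodvr bwmpf okr
Hunk 4: at line 1 remove [thhi] add [ypsrx] -> 9 lines: tdrc ggwo ypsrx yctvg lka jwov nodvr bwmpf okr
Hunk 5: at line 1 remove [ypsrx,yctvg,lka] add [ppnp,gox,fdmrp] -> 9 lines: tdrc ggwo ppnp gox fdmrp jwov nodvr bwmpf okr
Hunk 6: at line 3 remove [gox,fdmrp] add [myns] -> 8 lines: tdrc ggwo ppnp myns jwov nodvr bwmpf okr
Hunk 7: at line 3 remove [myns,jwov,nodvr] add [tbi,mrfa,peqhp] -> 8 lines: tdrc ggwo ppnp tbi mrfa peqhp bwmpf okr
Final line 7: bwmpf

Answer: bwmpf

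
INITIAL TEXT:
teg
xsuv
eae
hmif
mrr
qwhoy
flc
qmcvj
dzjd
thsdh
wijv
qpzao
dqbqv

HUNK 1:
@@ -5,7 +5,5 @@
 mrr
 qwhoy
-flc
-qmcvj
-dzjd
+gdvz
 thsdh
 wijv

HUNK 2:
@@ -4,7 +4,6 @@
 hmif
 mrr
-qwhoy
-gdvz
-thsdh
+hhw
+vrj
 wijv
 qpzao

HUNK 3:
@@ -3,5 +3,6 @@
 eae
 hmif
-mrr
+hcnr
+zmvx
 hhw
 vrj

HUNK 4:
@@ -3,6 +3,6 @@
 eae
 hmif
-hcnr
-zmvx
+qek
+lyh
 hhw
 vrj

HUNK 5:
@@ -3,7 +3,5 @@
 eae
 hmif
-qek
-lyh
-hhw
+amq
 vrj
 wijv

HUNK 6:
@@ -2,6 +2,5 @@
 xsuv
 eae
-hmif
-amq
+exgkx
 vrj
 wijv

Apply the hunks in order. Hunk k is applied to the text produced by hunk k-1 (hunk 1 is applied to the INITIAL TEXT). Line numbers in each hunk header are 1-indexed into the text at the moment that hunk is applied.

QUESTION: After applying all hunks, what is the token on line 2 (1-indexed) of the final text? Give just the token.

Answer: xsuv

Derivation:
Hunk 1: at line 5 remove [flc,qmcvj,dzjd] add [gdvz] -> 11 lines: teg xsuv eae hmif mrr qwhoy gdvz thsdh wijv qpzao dqbqv
Hunk 2: at line 4 remove [qwhoy,gdvz,thsdh] add [hhw,vrj] -> 10 lines: teg xsuv eae hmif mrr hhw vrj wijv qpzao dqbqv
Hunk 3: at line 3 remove [mrr] add [hcnr,zmvx] -> 11 lines: teg xsuv eae hmif hcnr zmvx hhw vrj wijv qpzao dqbqv
Hunk 4: at line 3 remove [hcnr,zmvx] add [qek,lyh] -> 11 lines: teg xsuv eae hmif qek lyh hhw vrj wijv qpzao dqbqv
Hunk 5: at line 3 remove [qek,lyh,hhw] add [amq] -> 9 lines: teg xsuv eae hmif amq vrj wijv qpzao dqbqv
Hunk 6: at line 2 remove [hmif,amq] add [exgkx] -> 8 lines: teg xsuv eae exgkx vrj wijv qpzao dqbqv
Final line 2: xsuv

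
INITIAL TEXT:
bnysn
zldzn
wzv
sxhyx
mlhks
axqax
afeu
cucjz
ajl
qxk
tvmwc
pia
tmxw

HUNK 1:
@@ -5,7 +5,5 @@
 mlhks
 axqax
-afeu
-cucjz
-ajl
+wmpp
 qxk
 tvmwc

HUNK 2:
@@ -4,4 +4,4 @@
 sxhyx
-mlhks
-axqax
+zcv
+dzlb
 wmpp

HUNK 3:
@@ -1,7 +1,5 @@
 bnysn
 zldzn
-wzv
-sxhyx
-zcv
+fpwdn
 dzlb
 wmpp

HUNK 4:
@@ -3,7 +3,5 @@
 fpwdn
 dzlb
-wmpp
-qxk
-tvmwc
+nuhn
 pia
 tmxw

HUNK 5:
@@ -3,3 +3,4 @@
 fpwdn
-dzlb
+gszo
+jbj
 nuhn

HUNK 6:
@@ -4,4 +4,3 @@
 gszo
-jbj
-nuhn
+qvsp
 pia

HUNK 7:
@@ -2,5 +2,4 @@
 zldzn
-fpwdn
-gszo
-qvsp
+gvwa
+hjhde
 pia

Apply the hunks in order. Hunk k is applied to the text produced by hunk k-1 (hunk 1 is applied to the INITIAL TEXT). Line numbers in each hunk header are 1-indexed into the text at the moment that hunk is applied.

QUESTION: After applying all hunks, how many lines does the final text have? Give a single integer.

Hunk 1: at line 5 remove [afeu,cucjz,ajl] add [wmpp] -> 11 lines: bnysn zldzn wzv sxhyx mlhks axqax wmpp qxk tvmwc pia tmxw
Hunk 2: at line 4 remove [mlhks,axqax] add [zcv,dzlb] -> 11 lines: bnysn zldzn wzv sxhyx zcv dzlb wmpp qxk tvmwc pia tmxw
Hunk 3: at line 1 remove [wzv,sxhyx,zcv] add [fpwdn] -> 9 lines: bnysn zldzn fpwdn dzlb wmpp qxk tvmwc pia tmxw
Hunk 4: at line 3 remove [wmpp,qxk,tvmwc] add [nuhn] -> 7 lines: bnysn zldzn fpwdn dzlb nuhn pia tmxw
Hunk 5: at line 3 remove [dzlb] add [gszo,jbj] -> 8 lines: bnysn zldzn fpwdn gszo jbj nuhn pia tmxw
Hunk 6: at line 4 remove [jbj,nuhn] add [qvsp] -> 7 lines: bnysn zldzn fpwdn gszo qvsp pia tmxw
Hunk 7: at line 2 remove [fpwdn,gszo,qvsp] add [gvwa,hjhde] -> 6 lines: bnysn zldzn gvwa hjhde pia tmxw
Final line count: 6

Answer: 6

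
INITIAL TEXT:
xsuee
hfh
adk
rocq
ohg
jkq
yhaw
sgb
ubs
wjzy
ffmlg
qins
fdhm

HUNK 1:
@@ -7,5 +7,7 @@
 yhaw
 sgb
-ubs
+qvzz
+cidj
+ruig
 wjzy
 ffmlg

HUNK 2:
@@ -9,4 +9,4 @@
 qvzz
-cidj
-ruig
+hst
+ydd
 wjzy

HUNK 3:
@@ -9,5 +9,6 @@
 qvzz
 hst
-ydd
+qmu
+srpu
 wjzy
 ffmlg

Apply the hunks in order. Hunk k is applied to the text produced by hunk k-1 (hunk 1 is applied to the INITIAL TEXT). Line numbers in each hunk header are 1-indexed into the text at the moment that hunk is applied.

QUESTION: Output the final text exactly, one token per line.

Hunk 1: at line 7 remove [ubs] add [qvzz,cidj,ruig] -> 15 lines: xsuee hfh adk rocq ohg jkq yhaw sgb qvzz cidj ruig wjzy ffmlg qins fdhm
Hunk 2: at line 9 remove [cidj,ruig] add [hst,ydd] -> 15 lines: xsuee hfh adk rocq ohg jkq yhaw sgb qvzz hst ydd wjzy ffmlg qins fdhm
Hunk 3: at line 9 remove [ydd] add [qmu,srpu] -> 16 lines: xsuee hfh adk rocq ohg jkq yhaw sgb qvzz hst qmu srpu wjzy ffmlg qins fdhm

Answer: xsuee
hfh
adk
rocq
ohg
jkq
yhaw
sgb
qvzz
hst
qmu
srpu
wjzy
ffmlg
qins
fdhm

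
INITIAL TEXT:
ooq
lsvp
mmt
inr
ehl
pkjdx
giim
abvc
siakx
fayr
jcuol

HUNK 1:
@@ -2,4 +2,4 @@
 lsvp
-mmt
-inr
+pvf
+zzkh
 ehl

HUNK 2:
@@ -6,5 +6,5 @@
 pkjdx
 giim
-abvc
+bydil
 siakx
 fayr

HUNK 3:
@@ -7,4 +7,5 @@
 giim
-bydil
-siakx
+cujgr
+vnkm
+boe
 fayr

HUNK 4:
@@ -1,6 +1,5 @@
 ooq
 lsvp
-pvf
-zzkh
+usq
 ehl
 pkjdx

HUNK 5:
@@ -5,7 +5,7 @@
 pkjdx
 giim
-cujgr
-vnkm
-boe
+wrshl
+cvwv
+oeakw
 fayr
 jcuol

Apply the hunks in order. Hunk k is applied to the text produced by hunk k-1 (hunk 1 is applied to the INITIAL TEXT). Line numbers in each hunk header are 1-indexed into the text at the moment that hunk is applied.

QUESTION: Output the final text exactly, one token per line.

Answer: ooq
lsvp
usq
ehl
pkjdx
giim
wrshl
cvwv
oeakw
fayr
jcuol

Derivation:
Hunk 1: at line 2 remove [mmt,inr] add [pvf,zzkh] -> 11 lines: ooq lsvp pvf zzkh ehl pkjdx giim abvc siakx fayr jcuol
Hunk 2: at line 6 remove [abvc] add [bydil] -> 11 lines: ooq lsvp pvf zzkh ehl pkjdx giim bydil siakx fayr jcuol
Hunk 3: at line 7 remove [bydil,siakx] add [cujgr,vnkm,boe] -> 12 lines: ooq lsvp pvf zzkh ehl pkjdx giim cujgr vnkm boe fayr jcuol
Hunk 4: at line 1 remove [pvf,zzkh] add [usq] -> 11 lines: ooq lsvp usq ehl pkjdx giim cujgr vnkm boe fayr jcuol
Hunk 5: at line 5 remove [cujgr,vnkm,boe] add [wrshl,cvwv,oeakw] -> 11 lines: ooq lsvp usq ehl pkjdx giim wrshl cvwv oeakw fayr jcuol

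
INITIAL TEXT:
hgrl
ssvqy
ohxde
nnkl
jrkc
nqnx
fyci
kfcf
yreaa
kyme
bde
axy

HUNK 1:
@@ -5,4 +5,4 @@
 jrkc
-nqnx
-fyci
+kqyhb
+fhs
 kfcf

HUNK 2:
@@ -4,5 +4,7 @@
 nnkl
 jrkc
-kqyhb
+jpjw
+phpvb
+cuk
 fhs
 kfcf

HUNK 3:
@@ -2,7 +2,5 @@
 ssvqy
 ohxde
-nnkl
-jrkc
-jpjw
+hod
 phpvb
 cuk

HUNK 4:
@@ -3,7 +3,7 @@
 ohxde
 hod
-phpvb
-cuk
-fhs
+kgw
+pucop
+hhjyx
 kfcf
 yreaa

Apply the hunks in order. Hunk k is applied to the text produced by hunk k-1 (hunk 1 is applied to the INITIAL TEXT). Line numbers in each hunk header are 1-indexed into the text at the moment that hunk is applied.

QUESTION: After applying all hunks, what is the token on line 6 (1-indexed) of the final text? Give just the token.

Hunk 1: at line 5 remove [nqnx,fyci] add [kqyhb,fhs] -> 12 lines: hgrl ssvqy ohxde nnkl jrkc kqyhb fhs kfcf yreaa kyme bde axy
Hunk 2: at line 4 remove [kqyhb] add [jpjw,phpvb,cuk] -> 14 lines: hgrl ssvqy ohxde nnkl jrkc jpjw phpvb cuk fhs kfcf yreaa kyme bde axy
Hunk 3: at line 2 remove [nnkl,jrkc,jpjw] add [hod] -> 12 lines: hgrl ssvqy ohxde hod phpvb cuk fhs kfcf yreaa kyme bde axy
Hunk 4: at line 3 remove [phpvb,cuk,fhs] add [kgw,pucop,hhjyx] -> 12 lines: hgrl ssvqy ohxde hod kgw pucop hhjyx kfcf yreaa kyme bde axy
Final line 6: pucop

Answer: pucop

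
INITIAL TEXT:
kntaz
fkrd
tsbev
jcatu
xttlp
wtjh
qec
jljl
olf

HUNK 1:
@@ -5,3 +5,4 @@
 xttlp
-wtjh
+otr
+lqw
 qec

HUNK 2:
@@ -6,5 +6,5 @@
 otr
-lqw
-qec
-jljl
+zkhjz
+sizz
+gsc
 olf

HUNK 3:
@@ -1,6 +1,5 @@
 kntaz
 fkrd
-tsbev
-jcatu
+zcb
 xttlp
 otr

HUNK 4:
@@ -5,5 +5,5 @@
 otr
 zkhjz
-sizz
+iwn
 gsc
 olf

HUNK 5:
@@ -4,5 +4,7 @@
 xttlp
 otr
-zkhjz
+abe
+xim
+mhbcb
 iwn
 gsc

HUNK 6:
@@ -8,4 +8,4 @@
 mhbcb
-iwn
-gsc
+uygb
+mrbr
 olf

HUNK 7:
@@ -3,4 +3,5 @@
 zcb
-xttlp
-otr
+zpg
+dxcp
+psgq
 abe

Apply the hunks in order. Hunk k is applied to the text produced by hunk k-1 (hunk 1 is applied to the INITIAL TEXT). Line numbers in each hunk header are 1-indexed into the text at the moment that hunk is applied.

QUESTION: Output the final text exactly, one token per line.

Answer: kntaz
fkrd
zcb
zpg
dxcp
psgq
abe
xim
mhbcb
uygb
mrbr
olf

Derivation:
Hunk 1: at line 5 remove [wtjh] add [otr,lqw] -> 10 lines: kntaz fkrd tsbev jcatu xttlp otr lqw qec jljl olf
Hunk 2: at line 6 remove [lqw,qec,jljl] add [zkhjz,sizz,gsc] -> 10 lines: kntaz fkrd tsbev jcatu xttlp otr zkhjz sizz gsc olf
Hunk 3: at line 1 remove [tsbev,jcatu] add [zcb] -> 9 lines: kntaz fkrd zcb xttlp otr zkhjz sizz gsc olf
Hunk 4: at line 5 remove [sizz] add [iwn] -> 9 lines: kntaz fkrd zcb xttlp otr zkhjz iwn gsc olf
Hunk 5: at line 4 remove [zkhjz] add [abe,xim,mhbcb] -> 11 lines: kntaz fkrd zcb xttlp otr abe xim mhbcb iwn gsc olf
Hunk 6: at line 8 remove [iwn,gsc] add [uygb,mrbr] -> 11 lines: kntaz fkrd zcb xttlp otr abe xim mhbcb uygb mrbr olf
Hunk 7: at line 3 remove [xttlp,otr] add [zpg,dxcp,psgq] -> 12 lines: kntaz fkrd zcb zpg dxcp psgq abe xim mhbcb uygb mrbr olf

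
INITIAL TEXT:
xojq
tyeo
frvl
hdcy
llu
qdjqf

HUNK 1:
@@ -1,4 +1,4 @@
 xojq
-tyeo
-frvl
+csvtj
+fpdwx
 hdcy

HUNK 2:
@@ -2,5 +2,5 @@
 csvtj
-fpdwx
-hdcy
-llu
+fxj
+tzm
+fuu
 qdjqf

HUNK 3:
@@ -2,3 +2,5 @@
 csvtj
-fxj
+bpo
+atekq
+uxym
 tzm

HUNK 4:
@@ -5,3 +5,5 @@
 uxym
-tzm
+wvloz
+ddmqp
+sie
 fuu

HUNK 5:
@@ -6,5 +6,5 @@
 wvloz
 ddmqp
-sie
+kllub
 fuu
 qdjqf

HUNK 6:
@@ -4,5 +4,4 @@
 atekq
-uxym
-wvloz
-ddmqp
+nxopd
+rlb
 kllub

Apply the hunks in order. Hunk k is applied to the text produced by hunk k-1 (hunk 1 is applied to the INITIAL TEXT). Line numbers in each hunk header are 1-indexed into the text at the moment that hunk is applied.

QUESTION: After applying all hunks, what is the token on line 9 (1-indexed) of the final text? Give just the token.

Hunk 1: at line 1 remove [tyeo,frvl] add [csvtj,fpdwx] -> 6 lines: xojq csvtj fpdwx hdcy llu qdjqf
Hunk 2: at line 2 remove [fpdwx,hdcy,llu] add [fxj,tzm,fuu] -> 6 lines: xojq csvtj fxj tzm fuu qdjqf
Hunk 3: at line 2 remove [fxj] add [bpo,atekq,uxym] -> 8 lines: xojq csvtj bpo atekq uxym tzm fuu qdjqf
Hunk 4: at line 5 remove [tzm] add [wvloz,ddmqp,sie] -> 10 lines: xojq csvtj bpo atekq uxym wvloz ddmqp sie fuu qdjqf
Hunk 5: at line 6 remove [sie] add [kllub] -> 10 lines: xojq csvtj bpo atekq uxym wvloz ddmqp kllub fuu qdjqf
Hunk 6: at line 4 remove [uxym,wvloz,ddmqp] add [nxopd,rlb] -> 9 lines: xojq csvtj bpo atekq nxopd rlb kllub fuu qdjqf
Final line 9: qdjqf

Answer: qdjqf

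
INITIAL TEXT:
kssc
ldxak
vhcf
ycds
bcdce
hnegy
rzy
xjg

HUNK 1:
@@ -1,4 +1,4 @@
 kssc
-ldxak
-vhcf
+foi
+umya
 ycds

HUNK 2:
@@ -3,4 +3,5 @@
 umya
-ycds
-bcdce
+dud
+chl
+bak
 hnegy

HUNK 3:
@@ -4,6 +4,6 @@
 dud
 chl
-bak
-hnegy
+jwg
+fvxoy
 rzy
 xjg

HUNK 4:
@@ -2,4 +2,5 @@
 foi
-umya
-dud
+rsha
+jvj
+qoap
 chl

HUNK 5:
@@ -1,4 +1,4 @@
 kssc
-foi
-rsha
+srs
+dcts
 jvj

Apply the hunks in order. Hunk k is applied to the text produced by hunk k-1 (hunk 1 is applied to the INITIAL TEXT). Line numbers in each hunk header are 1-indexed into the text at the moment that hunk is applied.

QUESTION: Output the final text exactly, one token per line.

Answer: kssc
srs
dcts
jvj
qoap
chl
jwg
fvxoy
rzy
xjg

Derivation:
Hunk 1: at line 1 remove [ldxak,vhcf] add [foi,umya] -> 8 lines: kssc foi umya ycds bcdce hnegy rzy xjg
Hunk 2: at line 3 remove [ycds,bcdce] add [dud,chl,bak] -> 9 lines: kssc foi umya dud chl bak hnegy rzy xjg
Hunk 3: at line 4 remove [bak,hnegy] add [jwg,fvxoy] -> 9 lines: kssc foi umya dud chl jwg fvxoy rzy xjg
Hunk 4: at line 2 remove [umya,dud] add [rsha,jvj,qoap] -> 10 lines: kssc foi rsha jvj qoap chl jwg fvxoy rzy xjg
Hunk 5: at line 1 remove [foi,rsha] add [srs,dcts] -> 10 lines: kssc srs dcts jvj qoap chl jwg fvxoy rzy xjg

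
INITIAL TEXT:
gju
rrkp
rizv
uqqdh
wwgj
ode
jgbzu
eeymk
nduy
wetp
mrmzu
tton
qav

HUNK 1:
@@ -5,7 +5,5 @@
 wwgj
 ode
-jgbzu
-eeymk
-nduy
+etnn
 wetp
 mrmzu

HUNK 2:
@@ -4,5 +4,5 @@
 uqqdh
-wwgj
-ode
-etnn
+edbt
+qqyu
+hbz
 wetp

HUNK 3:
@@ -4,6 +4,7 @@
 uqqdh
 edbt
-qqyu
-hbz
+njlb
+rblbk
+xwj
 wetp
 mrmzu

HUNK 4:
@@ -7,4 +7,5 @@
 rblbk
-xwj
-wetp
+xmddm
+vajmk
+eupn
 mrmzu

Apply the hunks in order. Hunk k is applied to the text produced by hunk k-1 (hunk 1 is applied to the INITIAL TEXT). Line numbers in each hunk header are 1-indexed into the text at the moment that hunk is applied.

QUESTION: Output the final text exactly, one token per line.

Answer: gju
rrkp
rizv
uqqdh
edbt
njlb
rblbk
xmddm
vajmk
eupn
mrmzu
tton
qav

Derivation:
Hunk 1: at line 5 remove [jgbzu,eeymk,nduy] add [etnn] -> 11 lines: gju rrkp rizv uqqdh wwgj ode etnn wetp mrmzu tton qav
Hunk 2: at line 4 remove [wwgj,ode,etnn] add [edbt,qqyu,hbz] -> 11 lines: gju rrkp rizv uqqdh edbt qqyu hbz wetp mrmzu tton qav
Hunk 3: at line 4 remove [qqyu,hbz] add [njlb,rblbk,xwj] -> 12 lines: gju rrkp rizv uqqdh edbt njlb rblbk xwj wetp mrmzu tton qav
Hunk 4: at line 7 remove [xwj,wetp] add [xmddm,vajmk,eupn] -> 13 lines: gju rrkp rizv uqqdh edbt njlb rblbk xmddm vajmk eupn mrmzu tton qav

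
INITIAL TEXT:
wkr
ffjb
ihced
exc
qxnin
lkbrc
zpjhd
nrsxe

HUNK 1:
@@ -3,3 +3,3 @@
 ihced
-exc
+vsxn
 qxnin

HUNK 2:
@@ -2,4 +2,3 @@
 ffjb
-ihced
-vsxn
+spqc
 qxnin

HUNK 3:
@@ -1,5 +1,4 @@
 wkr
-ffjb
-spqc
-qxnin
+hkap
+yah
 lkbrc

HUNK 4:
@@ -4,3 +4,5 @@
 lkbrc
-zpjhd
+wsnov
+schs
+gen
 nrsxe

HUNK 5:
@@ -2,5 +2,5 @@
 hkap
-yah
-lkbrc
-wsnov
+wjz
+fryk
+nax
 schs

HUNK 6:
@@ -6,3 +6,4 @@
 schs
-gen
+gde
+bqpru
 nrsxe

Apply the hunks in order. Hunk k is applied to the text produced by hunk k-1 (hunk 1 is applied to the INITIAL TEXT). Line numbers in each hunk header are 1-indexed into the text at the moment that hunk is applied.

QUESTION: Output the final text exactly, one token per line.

Hunk 1: at line 3 remove [exc] add [vsxn] -> 8 lines: wkr ffjb ihced vsxn qxnin lkbrc zpjhd nrsxe
Hunk 2: at line 2 remove [ihced,vsxn] add [spqc] -> 7 lines: wkr ffjb spqc qxnin lkbrc zpjhd nrsxe
Hunk 3: at line 1 remove [ffjb,spqc,qxnin] add [hkap,yah] -> 6 lines: wkr hkap yah lkbrc zpjhd nrsxe
Hunk 4: at line 4 remove [zpjhd] add [wsnov,schs,gen] -> 8 lines: wkr hkap yah lkbrc wsnov schs gen nrsxe
Hunk 5: at line 2 remove [yah,lkbrc,wsnov] add [wjz,fryk,nax] -> 8 lines: wkr hkap wjz fryk nax schs gen nrsxe
Hunk 6: at line 6 remove [gen] add [gde,bqpru] -> 9 lines: wkr hkap wjz fryk nax schs gde bqpru nrsxe

Answer: wkr
hkap
wjz
fryk
nax
schs
gde
bqpru
nrsxe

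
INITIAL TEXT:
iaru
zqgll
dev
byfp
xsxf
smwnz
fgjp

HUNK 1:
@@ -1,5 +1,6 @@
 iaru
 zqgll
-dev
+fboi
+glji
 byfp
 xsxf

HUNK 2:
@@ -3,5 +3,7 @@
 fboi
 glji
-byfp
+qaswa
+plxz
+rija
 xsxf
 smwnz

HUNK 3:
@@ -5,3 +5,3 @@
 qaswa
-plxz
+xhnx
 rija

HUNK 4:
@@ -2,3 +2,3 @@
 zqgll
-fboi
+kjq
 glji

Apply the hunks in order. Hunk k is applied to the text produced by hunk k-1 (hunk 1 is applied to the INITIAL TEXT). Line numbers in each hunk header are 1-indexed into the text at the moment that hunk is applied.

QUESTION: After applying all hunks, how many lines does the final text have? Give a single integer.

Answer: 10

Derivation:
Hunk 1: at line 1 remove [dev] add [fboi,glji] -> 8 lines: iaru zqgll fboi glji byfp xsxf smwnz fgjp
Hunk 2: at line 3 remove [byfp] add [qaswa,plxz,rija] -> 10 lines: iaru zqgll fboi glji qaswa plxz rija xsxf smwnz fgjp
Hunk 3: at line 5 remove [plxz] add [xhnx] -> 10 lines: iaru zqgll fboi glji qaswa xhnx rija xsxf smwnz fgjp
Hunk 4: at line 2 remove [fboi] add [kjq] -> 10 lines: iaru zqgll kjq glji qaswa xhnx rija xsxf smwnz fgjp
Final line count: 10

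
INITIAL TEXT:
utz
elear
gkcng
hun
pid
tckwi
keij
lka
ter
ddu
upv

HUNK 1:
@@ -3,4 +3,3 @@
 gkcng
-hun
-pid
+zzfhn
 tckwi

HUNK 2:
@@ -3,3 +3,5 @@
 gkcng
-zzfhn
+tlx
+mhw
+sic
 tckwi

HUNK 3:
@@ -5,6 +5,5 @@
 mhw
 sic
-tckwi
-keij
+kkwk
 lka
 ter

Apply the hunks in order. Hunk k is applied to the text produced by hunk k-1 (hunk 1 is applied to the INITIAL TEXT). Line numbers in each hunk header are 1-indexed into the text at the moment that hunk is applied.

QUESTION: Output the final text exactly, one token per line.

Hunk 1: at line 3 remove [hun,pid] add [zzfhn] -> 10 lines: utz elear gkcng zzfhn tckwi keij lka ter ddu upv
Hunk 2: at line 3 remove [zzfhn] add [tlx,mhw,sic] -> 12 lines: utz elear gkcng tlx mhw sic tckwi keij lka ter ddu upv
Hunk 3: at line 5 remove [tckwi,keij] add [kkwk] -> 11 lines: utz elear gkcng tlx mhw sic kkwk lka ter ddu upv

Answer: utz
elear
gkcng
tlx
mhw
sic
kkwk
lka
ter
ddu
upv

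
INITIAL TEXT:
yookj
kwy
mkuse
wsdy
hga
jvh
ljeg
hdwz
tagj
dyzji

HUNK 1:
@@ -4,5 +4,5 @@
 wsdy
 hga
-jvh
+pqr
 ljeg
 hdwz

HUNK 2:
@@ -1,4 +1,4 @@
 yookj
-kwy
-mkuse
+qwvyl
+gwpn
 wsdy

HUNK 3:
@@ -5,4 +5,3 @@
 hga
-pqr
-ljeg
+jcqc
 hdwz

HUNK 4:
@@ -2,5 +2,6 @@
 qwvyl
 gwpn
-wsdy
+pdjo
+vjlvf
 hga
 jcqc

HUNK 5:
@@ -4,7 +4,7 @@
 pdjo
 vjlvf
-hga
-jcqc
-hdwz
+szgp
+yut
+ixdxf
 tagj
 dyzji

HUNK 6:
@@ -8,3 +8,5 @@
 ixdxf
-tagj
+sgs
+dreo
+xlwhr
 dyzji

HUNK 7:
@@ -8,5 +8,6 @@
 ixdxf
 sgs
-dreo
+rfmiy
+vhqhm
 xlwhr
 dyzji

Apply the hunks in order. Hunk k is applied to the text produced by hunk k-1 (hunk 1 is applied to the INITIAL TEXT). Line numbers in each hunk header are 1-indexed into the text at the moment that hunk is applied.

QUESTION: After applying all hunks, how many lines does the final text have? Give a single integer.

Answer: 13

Derivation:
Hunk 1: at line 4 remove [jvh] add [pqr] -> 10 lines: yookj kwy mkuse wsdy hga pqr ljeg hdwz tagj dyzji
Hunk 2: at line 1 remove [kwy,mkuse] add [qwvyl,gwpn] -> 10 lines: yookj qwvyl gwpn wsdy hga pqr ljeg hdwz tagj dyzji
Hunk 3: at line 5 remove [pqr,ljeg] add [jcqc] -> 9 lines: yookj qwvyl gwpn wsdy hga jcqc hdwz tagj dyzji
Hunk 4: at line 2 remove [wsdy] add [pdjo,vjlvf] -> 10 lines: yookj qwvyl gwpn pdjo vjlvf hga jcqc hdwz tagj dyzji
Hunk 5: at line 4 remove [hga,jcqc,hdwz] add [szgp,yut,ixdxf] -> 10 lines: yookj qwvyl gwpn pdjo vjlvf szgp yut ixdxf tagj dyzji
Hunk 6: at line 8 remove [tagj] add [sgs,dreo,xlwhr] -> 12 lines: yookj qwvyl gwpn pdjo vjlvf szgp yut ixdxf sgs dreo xlwhr dyzji
Hunk 7: at line 8 remove [dreo] add [rfmiy,vhqhm] -> 13 lines: yookj qwvyl gwpn pdjo vjlvf szgp yut ixdxf sgs rfmiy vhqhm xlwhr dyzji
Final line count: 13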